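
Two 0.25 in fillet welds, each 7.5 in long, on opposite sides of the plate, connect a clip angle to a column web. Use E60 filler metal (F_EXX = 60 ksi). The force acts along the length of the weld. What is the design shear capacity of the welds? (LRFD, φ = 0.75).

Effective throat t_e = 0.707 × 0.25 = 0.1767 in.
Total length L = 15 in; A_we = 0.1767 × 15 = 2.651 in².
F_nw = 0.6 F_EXX = 0.6 × 60 = 36 ksi.
φR_n = 0.75 × 36 × 2.651 = 71.58 kips.

φR_n ≈ 71.6 kips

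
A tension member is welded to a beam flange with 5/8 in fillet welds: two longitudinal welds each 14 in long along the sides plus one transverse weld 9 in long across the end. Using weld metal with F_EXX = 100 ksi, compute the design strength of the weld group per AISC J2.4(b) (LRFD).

t_e = 0.707 × 0.625 = 0.4419 in.
R_nwl = 0.6 × 100 × 0.4419 × 28 = 742.4 kips (longitudinal, 2 welds).
R_nwt = 0.6 × 100 × 0.4419 × 9 = 238.6 kips (transverse, base value).
(i) R_nwl + R_nwt = 981 kips; (ii) 0.85 R_nwl + 1.5 R_nwt = 988.9 kips.
R_n = max = 988.9 kips [governs: (ii)]; φR_n = 741.7 kips.

φR_n ≈ 742 kips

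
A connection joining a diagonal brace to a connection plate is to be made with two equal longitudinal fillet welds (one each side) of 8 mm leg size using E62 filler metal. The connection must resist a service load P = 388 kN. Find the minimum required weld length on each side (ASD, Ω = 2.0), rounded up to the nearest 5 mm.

E62XX → F_EXX = 620 MPa.
Throat t_e = 0.707 × 8 = 5.656 mm.
r_n/Ω = (0.6 × 620 × 5.656) / 2.0 = 1052 N/mm = 1.052 kN/mm.
L_req = P / (r_n/Ω) = 388 / 1.052 = 368.8 mm total.
Per side: 368.8 / 2 = 184.4 mm.
Round up → use L = 185 mm on each side.

L = 185 mm on each side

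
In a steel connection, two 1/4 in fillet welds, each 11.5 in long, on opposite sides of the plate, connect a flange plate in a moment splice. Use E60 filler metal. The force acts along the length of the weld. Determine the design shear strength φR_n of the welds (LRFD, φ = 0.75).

φR_n ≈ 110 kip

E60XX → F_EXX = 60 ksi.
Effective throat t_e = 0.707 × 0.25 = 0.1767 in.
Total length L = 23 in; A_we = 0.1767 × 23 = 4.065 in².
F_nw = 0.6 F_EXX = 0.6 × 60 = 36 ksi.
φR_n = 0.75 × 36 × 4.065 = 109.8 kip.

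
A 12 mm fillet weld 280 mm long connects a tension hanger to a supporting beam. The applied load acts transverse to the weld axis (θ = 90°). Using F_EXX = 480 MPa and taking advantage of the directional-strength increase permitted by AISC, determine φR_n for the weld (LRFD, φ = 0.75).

φR_n ≈ 770 kN

t_e = 0.707 × 12 = 8.484 mm; A_we = 8.484 × 280 = 2376 mm².
Directional factor: 1.0 + 0.5 sin^1.5(90°) = 1.5.
F_nw = 0.6 × 480 × 1.5 = 432 MPa.
φR_n = 0.75 × 432 × 2376 × 10⁻³ = 769.7 kN.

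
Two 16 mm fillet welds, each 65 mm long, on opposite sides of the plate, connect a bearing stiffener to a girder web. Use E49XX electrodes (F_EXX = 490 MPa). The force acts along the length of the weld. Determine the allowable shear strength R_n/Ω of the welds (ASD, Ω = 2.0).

Effective throat t_e = 0.707 × 16 = 11.31 mm.
Total length L = 130 mm; A_we = 11.31 × 130 = 1471 mm².
F_nw = 0.6 F_EXX = 0.6 × 490 = 294 MPa.
R_n = 294 × 1471 × 10⁻³ = 432.3 kN; R_n/Ω = 432.3/2.0 = 216.2 kN.

R_n/Ω ≈ 216 kN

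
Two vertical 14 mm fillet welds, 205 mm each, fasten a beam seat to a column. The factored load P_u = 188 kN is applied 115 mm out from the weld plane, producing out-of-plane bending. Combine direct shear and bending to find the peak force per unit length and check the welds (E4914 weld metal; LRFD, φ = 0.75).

E49XX → F_EXX = 490 MPa.
L_w = 2 × 205 = 410 mm; section modulus (unit throat) S = 2 × L²/6 = 14010 mm².
Direct shear f_v = P/L_w = 188×10³/410 = 458.5 N/mm.
Moment M = P × e = 188×10³ × 115 = 21620000 N·mm; bending f_b = M/S = 1543 N/mm.
f_max = √(f_v² + f_b²) = √(458.5² + 1543²) = 1610 N/mm.
φr_n = 0.75 × 0.6 × 490 × (0.707 × 14) = 2183 N/mm → adequate.

f_max ≈ 1610 N/mm; adequate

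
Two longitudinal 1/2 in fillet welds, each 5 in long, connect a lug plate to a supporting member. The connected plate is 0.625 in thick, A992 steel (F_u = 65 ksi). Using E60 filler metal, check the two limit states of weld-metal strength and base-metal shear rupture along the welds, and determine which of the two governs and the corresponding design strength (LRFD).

E60XX → F_EXX = 60 ksi.
t_e = 0.707 × 0.5 = 0.3535 in; L = 10 in.
Weld metal: φR_n = 0.75 × 0.6 × 60 × 0.3535 × 10 = 95.44 kip.
Base metal (shear rupture): φR_n = 0.75 × 0.6 × 65 × 0.625 × 10 = 182.8 kip.
Governing: weld metal.

φR_n ≈ 95.4 kip (weld metal governs)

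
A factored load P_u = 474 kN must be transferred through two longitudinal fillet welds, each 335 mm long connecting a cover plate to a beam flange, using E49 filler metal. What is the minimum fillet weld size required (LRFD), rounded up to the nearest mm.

E49XX → F_EXX = 490 MPa.
Total weld length L = 670 mm.
Required throat t_e = P_u / (φ × 0.6 F_EXX × L) = 474 / (0.75 × 0.6 × 490 × 670 × 10⁻³) = 3.208 mm.
Required leg w = t_e / 0.707 = 4.538 mm → use 5 mm.

w = 5 mm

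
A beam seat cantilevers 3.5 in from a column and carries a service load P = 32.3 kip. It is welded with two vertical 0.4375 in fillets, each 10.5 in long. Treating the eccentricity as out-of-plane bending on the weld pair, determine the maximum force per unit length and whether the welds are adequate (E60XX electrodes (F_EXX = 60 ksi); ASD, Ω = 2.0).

L_w = 2 × 10.5 = 21 in; section modulus (unit throat) S = 2 × L²/6 = 36.75 in².
Direct shear f_v = P/L_w = 32.3/21 = 1.538 kip/in.
Moment M = P × e = 32.3 × 3.5 = 113.05 kip·in; bending f_b = M/S = 3.076 kip/in.
f_max = √(f_v² + f_b²) = √(1.538² + 3.076²) = 3.439 kip/in.
r_n/Ω = (1/2.0) × 0.6 × 60 × (0.707 × 0.4375) = 5.568 kip/in → adequate.

f_max ≈ 3.44 kip/in; adequate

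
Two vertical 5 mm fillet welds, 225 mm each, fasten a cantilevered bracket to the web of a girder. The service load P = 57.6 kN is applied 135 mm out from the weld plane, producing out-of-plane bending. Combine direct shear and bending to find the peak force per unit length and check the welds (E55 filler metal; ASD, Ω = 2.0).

f_max ≈ 478 N/mm; adequate

E55XX → F_EXX = 550 MPa.
L_w = 2 × 225 = 450 mm; section modulus (unit throat) S = 2 × L²/6 = 16880 mm².
Direct shear f_v = P/L_w = 57.6×10³/450 = 128 N/mm.
Moment M = P × e = 57.6×10³ × 135 = 7776000 N·mm; bending f_b = M/S = 460.8 N/mm.
f_max = √(f_v² + f_b²) = √(128² + 460.8²) = 478.2 N/mm.
r_n/Ω = (1/2.0) × 0.6 × 550 × (0.707 × 5) = 583.3 N/mm → adequate.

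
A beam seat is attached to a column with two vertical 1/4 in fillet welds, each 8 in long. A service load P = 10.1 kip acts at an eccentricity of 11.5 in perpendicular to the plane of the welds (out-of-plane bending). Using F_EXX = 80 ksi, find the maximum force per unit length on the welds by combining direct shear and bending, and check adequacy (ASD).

f_max ≈ 5.48 kip/in; NOT adequate

L_w = 2 × 8 = 16 in; section modulus (unit throat) S = 2 × L²/6 = 21.33 in².
Direct shear f_v = P/L_w = 10.1/16 = 0.6312 kip/in.
Moment M = P × e = 10.1 × 11.5 = 116.15 kip·in; bending f_b = M/S = 5.445 kip/in.
f_max = √(f_v² + f_b²) = √(0.6312² + 5.445²) = 5.481 kip/in.
r_n/Ω = (1/2.0) × 0.6 × 80 × (0.707 × 0.25) = 4.242 kip/in → NOT adequate.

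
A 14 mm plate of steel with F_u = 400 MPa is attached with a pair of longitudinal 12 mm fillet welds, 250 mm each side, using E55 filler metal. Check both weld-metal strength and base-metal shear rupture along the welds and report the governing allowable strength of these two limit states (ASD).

R_n/Ω ≈ 700 kN (weld metal governs)

E55XX → F_EXX = 550 MPa.
t_e = 0.707 × 12 = 8.484 mm; L = 500 mm.
Weld metal: R_n/Ω = (1/2.0) × 0.6 × 550 × 8.484 × 500 × 10⁻³ = 699.9 kN.
Base metal (shear rupture): R_n/Ω = (1/2.0) × 0.6 × 400 × 14 × 500 × 10⁻³ = 840 kN.
Governing: weld metal.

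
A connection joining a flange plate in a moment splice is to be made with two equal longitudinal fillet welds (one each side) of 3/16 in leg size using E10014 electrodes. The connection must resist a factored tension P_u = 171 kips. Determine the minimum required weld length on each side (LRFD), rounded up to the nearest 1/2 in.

E100XX → F_EXX = 100 ksi.
Throat t_e = 0.707 × 0.1875 = 0.1326 in.
φr_n = 0.75 × 0.6 × 100 × 0.1326 = 5.965 kips/in.
L_req = P_u / φr_n = 171 / 5.965 = 28.67 in total.
Per side: 28.67 / 2 = 14.33 in.
Round up → use L = 14.5 in on each side.

L = 14.5 in on each side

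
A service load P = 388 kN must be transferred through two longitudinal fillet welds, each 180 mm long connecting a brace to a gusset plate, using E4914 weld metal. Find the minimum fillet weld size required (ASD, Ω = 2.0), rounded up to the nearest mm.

w = 11 mm

E49XX → F_EXX = 490 MPa.
Total weld length L = 360 mm.
Required throat t_e = P × Ω / (0.6 F_EXX × L) = 388 × 2.0 / (0.6 × 490 × 360 × 10⁻³) = 7.332 mm.
Required leg w = t_e / 0.707 = 10.37 mm → use 11 mm.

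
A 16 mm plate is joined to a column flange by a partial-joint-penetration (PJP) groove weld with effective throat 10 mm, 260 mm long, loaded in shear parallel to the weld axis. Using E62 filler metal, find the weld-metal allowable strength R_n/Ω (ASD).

R_n/Ω ≈ 484 kN

E62XX → F_EXX = 620 MPa.
Effective throat (given) t_e = 10 mm.
A_we = 10 × 260 = 2600 mm².
F_nw = 0.6 F_EXX = 372 MPa.
R_n/Ω = (372 × 2600) / 2.0 × 10⁻³ = 483.6 kN.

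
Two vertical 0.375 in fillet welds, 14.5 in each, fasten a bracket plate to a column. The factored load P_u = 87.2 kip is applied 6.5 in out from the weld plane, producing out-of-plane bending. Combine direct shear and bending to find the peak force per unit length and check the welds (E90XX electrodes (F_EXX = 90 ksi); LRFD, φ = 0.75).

L_w = 2 × 14.5 = 29 in; section modulus (unit throat) S = 2 × L²/6 = 70.08 in².
Direct shear f_v = P/L_w = 87.2/29 = 3.007 kip/in.
Moment M = P × e = 87.2 × 6.5 = 566.8 kip·in; bending f_b = M/S = 8.088 kip/in.
f_max = √(f_v² + f_b²) = √(3.007² + 8.088²) = 8.628 kip/in.
φr_n = 0.75 × 0.6 × 90 × (0.707 × 0.375) = 10.74 kip/in → adequate.

f_max ≈ 8.63 kip/in; adequate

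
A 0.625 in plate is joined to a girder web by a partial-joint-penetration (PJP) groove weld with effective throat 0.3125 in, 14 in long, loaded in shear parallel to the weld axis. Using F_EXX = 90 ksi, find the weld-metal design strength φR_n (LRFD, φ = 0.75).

φR_n ≈ 177 kip

Effective throat (given) t_e = 0.3125 in.
A_we = 0.3125 × 14 = 4.375 in².
F_nw = 0.6 F_EXX = 54 ksi.
φR_n = 0.75 × 54 × 4.375 = 177.2 kip.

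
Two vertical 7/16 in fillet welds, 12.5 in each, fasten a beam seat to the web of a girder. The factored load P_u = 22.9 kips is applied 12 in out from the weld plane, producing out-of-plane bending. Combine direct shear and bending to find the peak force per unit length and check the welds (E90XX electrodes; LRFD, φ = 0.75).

f_max ≈ 5.36 kip/in; adequate

E90XX → F_EXX = 90 ksi.
L_w = 2 × 12.5 = 25 in; section modulus (unit throat) S = 2 × L²/6 = 52.08 in².
Direct shear f_v = P/L_w = 22.9/25 = 0.916 kip/in.
Moment M = P × e = 22.9 × 12 = 274.8 kip·in; bending f_b = M/S = 5.276 kip/in.
f_max = √(f_v² + f_b²) = √(0.916² + 5.276²) = 5.355 kip/in.
φr_n = 0.75 × 0.6 × 90 × (0.707 × 0.4375) = 12.53 kip/in → adequate.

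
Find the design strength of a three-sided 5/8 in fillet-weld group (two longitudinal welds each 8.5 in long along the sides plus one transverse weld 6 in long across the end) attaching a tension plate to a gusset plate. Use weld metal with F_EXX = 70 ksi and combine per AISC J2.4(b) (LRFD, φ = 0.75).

t_e = 0.707 × 0.625 = 0.4419 in.
R_nwl = 0.6 × 70 × 0.4419 × 17 = 315.5 kips (longitudinal, 2 welds).
R_nwt = 0.6 × 70 × 0.4419 × 6 = 111.4 kips (transverse, base value).
(i) R_nwl + R_nwt = 426.9 kips; (ii) 0.85 R_nwl + 1.5 R_nwt = 435.2 kips.
R_n = max = 435.2 kips [governs: (ii)]; φR_n = 326.4 kips.

φR_n ≈ 326 kips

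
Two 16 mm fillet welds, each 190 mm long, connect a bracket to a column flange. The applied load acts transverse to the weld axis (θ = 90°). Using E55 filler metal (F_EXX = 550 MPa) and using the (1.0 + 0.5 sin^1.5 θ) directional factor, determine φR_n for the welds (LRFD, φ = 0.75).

φR_n ≈ 1600 kN

t_e = 0.707 × 16 = 11.31 mm; A_we = 11.31 × 380 = 4299 mm².
Directional factor: 1.0 + 0.5 sin^1.5(90°) = 1.5.
F_nw = 0.6 × 550 × 1.5 = 495 MPa.
φR_n = 0.75 × 495 × 4299 × 10⁻³ = 1596 kN.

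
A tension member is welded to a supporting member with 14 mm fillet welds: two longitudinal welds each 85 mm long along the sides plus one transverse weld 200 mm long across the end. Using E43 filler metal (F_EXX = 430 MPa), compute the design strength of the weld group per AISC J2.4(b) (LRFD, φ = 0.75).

t_e = 0.707 × 14 = 9.898 mm.
R_nwl = 0.6 × 430 × 9.898 × 170 × 10⁻³ = 434.1 kN (longitudinal, 2 welds).
R_nwt = 0.6 × 430 × 9.898 × 200 × 10⁻³ = 510.7 kN (transverse, base value).
(i) R_nwl + R_nwt = 944.9 kN; (ii) 0.85 R_nwl + 1.5 R_nwt = 1135 kN.
R_n = max = 1135 kN [governs: (ii)]; φR_n = 851.3 kN.

φR_n ≈ 851 kN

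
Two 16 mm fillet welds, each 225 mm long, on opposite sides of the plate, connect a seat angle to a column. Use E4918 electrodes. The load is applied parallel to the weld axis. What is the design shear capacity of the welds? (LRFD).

E49XX → F_EXX = 490 MPa.
Effective throat t_e = 0.707 × 16 = 11.31 mm.
Total length L = 450 mm; A_we = 11.31 × 450 = 5090 mm².
F_nw = 0.6 F_EXX = 0.6 × 490 = 294 MPa.
φR_n = 0.75 × 294 × 5090 × 10⁻³ = 1122 kN.

φR_n ≈ 1120 kN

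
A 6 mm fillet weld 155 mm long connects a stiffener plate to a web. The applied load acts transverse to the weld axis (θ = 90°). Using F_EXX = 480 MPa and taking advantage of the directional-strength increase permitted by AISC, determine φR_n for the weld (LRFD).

t_e = 0.707 × 6 = 4.242 mm; A_we = 4.242 × 155 = 657.5 mm².
Directional factor: 1.0 + 0.5 sin^1.5(90°) = 1.5.
F_nw = 0.6 × 480 × 1.5 = 432 MPa.
φR_n = 0.75 × 432 × 657.5 × 10⁻³ = 213 kN.

φR_n ≈ 213 kN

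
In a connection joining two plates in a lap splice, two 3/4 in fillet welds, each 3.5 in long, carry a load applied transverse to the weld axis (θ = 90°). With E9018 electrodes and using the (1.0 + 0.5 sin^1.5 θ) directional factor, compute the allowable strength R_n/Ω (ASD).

R_n/Ω ≈ 150 kips

E90XX → F_EXX = 90 ksi.
t_e = 0.707 × 0.75 = 0.5302 in; A_we = 0.5302 × 7 = 3.712 in².
Directional factor: 1.0 + 0.5 sin^1.5(90°) = 1.5.
F_nw = 0.6 × 90 × 1.5 = 81 ksi.
R_n/Ω = (81 × 3.712) / 2.0 = 150.3 kips.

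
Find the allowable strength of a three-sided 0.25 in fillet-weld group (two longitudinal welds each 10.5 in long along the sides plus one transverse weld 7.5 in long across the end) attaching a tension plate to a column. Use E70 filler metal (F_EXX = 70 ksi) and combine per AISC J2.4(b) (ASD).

t_e = 0.707 × 0.25 = 0.1767 in.
R_nwl = 0.6 × 70 × 0.1767 × 21 = 155.9 kips (longitudinal, 2 welds).
R_nwt = 0.6 × 70 × 0.1767 × 7.5 = 55.68 kips (transverse, base value).
(i) R_nwl + R_nwt = 211.6 kips; (ii) 0.85 R_nwl + 1.5 R_nwt = 216 kips.
R_n = max = 216 kips [governs: (ii)]; R_n/Ω = 108 kips.

R_n/Ω ≈ 108 kips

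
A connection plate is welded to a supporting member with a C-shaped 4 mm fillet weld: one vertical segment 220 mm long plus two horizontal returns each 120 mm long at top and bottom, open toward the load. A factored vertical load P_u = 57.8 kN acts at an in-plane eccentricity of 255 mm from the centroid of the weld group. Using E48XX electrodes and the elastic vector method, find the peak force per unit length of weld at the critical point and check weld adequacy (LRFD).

E48XX → F_EXX = 480 MPa.
Total weld length L_w = 460 mm. Treat welds as unit-width lines.
Centroid: x̄ = 2×120×60 / 460 = 31.3 mm from the vertical weld.
Polar moment about centroid: J = I_x + I_y = [220³/12 + 2×120×110²] + [220×31.3² + 2(120³/12 + 120×28.7²)] = 4493000 mm³.
Direct shear f_v = P/L_w = 57.8×10³ / 460 = 125.7 N/mm (vertical).
Torsion M = P·e = 57.8×10³ × 255 = 14739000 N·mm.
Critical point at (x, y) = (88.7, 110) from centroid. f_tx = M·y/J = 360.9 N/mm; f_ty = M·x/J = 291 N/mm.
Resultant f_max = √[f_tx² + (f_v + f_ty)²] = √[360.9² + (125.7 + 291)²] = 551.2 N/mm.
Capacity per unit length: φr_n = 0.75 × 0.6 × 480 × (0.707 × 4) = 610.8 N/mm.
551.2 ≤ 610.8 → adequate.

f_max ≈ 551 N/mm; adequate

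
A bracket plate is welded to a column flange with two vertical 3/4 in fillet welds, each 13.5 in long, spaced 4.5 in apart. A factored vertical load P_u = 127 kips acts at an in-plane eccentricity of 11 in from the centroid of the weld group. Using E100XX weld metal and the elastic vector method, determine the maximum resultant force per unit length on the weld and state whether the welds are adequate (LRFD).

f_max ≈ 20.2 kip/in; adequate

E100XX → F_EXX = 100 ksi.
Total weld length L_w = 27 in. Treat welds as unit-width lines.
Polar moment about centroid: J = 2[d³/12 + d(b/2)²] = 2[13.5³/12 + 13.5×2.25²] = 546.8 in³.
Direct shear f_v = P/L_w = 127 / 27 = 4.704 kip/in (vertical).
Torsion M = P·e = 127 × 11 = 1397 kip·in.
Critical point at (x, y) = (2.25, 6.75) from centroid. f_tx = M·y/J = 17.25 kip/in; f_ty = M·x/J = 5.749 kip/in.
Resultant f_max = √[f_tx² + (f_v + f_ty)²] = √[17.25² + (4.704 + 5.749)²] = 20.17 kip/in.
Capacity per unit length: φr_n = 0.75 × 0.6 × 100 × (0.707 × 0.75) = 23.86 kip/in.
20.17 ≤ 23.86 → adequate.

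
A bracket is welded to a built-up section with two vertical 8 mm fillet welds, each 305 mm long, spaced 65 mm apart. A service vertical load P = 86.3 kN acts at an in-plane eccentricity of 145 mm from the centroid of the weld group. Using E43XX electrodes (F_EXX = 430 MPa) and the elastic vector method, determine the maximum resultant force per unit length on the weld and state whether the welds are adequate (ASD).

Total weld length L_w = 610 mm. Treat welds as unit-width lines.
Polar moment about centroid: J = 2[d³/12 + d(b/2)²] = 2[305³/12 + 305×32.5²] = 5373000 mm³.
Direct shear f_v = P/L_w = 86.3×10³ / 610 = 141.5 N/mm (vertical).
Torsion M = P·e = 86.3×10³ × 145 = 12514000 N·mm.
Critical point at (x, y) = (32.5, 152.5) from centroid. f_tx = M·y/J = 355.2 N/mm; f_ty = M·x/J = 75.69 N/mm.
Resultant f_max = √[f_tx² + (f_v + f_ty)²] = √[355.2² + (141.5 + 75.69)²] = 416.3 N/mm.
Capacity per unit length: r_n/Ω = (1/2.0) × 0.6 × 430 × (0.707 × 8) = 729.6 N/mm.
416.3 ≤ 729.6 → adequate.

f_max ≈ 416 N/mm; adequate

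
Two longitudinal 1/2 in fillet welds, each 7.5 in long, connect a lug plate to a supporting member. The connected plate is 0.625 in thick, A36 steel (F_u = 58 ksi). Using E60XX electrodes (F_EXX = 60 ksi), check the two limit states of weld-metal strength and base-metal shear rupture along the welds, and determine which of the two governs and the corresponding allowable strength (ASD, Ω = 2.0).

R_n/Ω ≈ 95.4 kips (weld metal governs)

t_e = 0.707 × 0.5 = 0.3535 in; L = 15 in.
Weld metal: R_n/Ω = (1/2.0) × 0.6 × 60 × 0.3535 × 15 = 95.44 kips.
Base metal (shear rupture): R_n/Ω = (1/2.0) × 0.6 × 58 × 0.625 × 15 = 163.1 kips.
Governing: weld metal.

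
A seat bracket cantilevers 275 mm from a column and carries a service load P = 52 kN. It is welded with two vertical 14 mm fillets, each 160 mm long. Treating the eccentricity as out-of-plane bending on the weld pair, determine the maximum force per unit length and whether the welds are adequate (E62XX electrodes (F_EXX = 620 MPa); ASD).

L_w = 2 × 160 = 320 mm; section modulus (unit throat) S = 2 × L²/6 = 8533 mm².
Direct shear f_v = P/L_w = 52×10³/320 = 162.5 N/mm.
Moment M = P × e = 52×10³ × 275 = 14300000 N·mm; bending f_b = M/S = 1676 N/mm.
f_max = √(f_v² + f_b²) = √(162.5² + 1676²) = 1684 N/mm.
r_n/Ω = (1/2.0) × 0.6 × 620 × (0.707 × 14) = 1841 N/mm → adequate.

f_max ≈ 1680 N/mm; adequate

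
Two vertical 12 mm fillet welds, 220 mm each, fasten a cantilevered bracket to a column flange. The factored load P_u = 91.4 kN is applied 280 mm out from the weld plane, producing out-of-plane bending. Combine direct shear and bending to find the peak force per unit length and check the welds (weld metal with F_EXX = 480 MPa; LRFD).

f_max ≈ 1600 N/mm; adequate

L_w = 2 × 220 = 440 mm; section modulus (unit throat) S = 2 × L²/6 = 16130 mm².
Direct shear f_v = P/L_w = 91.4×10³/440 = 207.7 N/mm.
Moment M = P × e = 91.4×10³ × 280 = 25592000 N·mm; bending f_b = M/S = 1586 N/mm.
f_max = √(f_v² + f_b²) = √(207.7² + 1586²) = 1600 N/mm.
φr_n = 0.75 × 0.6 × 480 × (0.707 × 12) = 1833 N/mm → adequate.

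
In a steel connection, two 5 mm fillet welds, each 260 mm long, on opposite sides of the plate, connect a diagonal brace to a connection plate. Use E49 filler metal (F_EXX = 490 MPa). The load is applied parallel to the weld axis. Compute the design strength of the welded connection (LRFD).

φR_n ≈ 405 kN

Effective throat t_e = 0.707 × 5 = 3.535 mm.
Total length L = 520 mm; A_we = 3.535 × 520 = 1838 mm².
F_nw = 0.6 F_EXX = 0.6 × 490 = 294 MPa.
φR_n = 0.75 × 294 × 1838 × 10⁻³ = 405.3 kN.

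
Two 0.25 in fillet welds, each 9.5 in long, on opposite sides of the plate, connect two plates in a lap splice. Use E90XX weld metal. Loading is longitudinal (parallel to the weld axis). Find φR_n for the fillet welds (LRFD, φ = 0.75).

φR_n ≈ 136 kips

E90XX → F_EXX = 90 ksi.
Effective throat t_e = 0.707 × 0.25 = 0.1767 in.
Total length L = 19 in; A_we = 0.1767 × 19 = 3.358 in².
F_nw = 0.6 F_EXX = 0.6 × 90 = 54 ksi.
φR_n = 0.75 × 54 × 3.358 = 136 kips.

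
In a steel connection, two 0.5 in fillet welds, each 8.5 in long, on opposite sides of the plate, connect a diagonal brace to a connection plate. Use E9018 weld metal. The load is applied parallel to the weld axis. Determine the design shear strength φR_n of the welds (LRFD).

φR_n ≈ 243 kips

E90XX → F_EXX = 90 ksi.
Effective throat t_e = 0.707 × 0.5 = 0.3535 in.
Total length L = 17 in; A_we = 0.3535 × 17 = 6.01 in².
F_nw = 0.6 F_EXX = 0.6 × 90 = 54 ksi.
φR_n = 0.75 × 54 × 6.01 = 243.4 kips.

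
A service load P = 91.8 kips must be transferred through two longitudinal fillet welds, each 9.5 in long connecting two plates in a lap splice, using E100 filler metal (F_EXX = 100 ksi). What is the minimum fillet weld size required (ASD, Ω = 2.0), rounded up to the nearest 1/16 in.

w = 1/4 in

Total weld length L = 19 in.
Required throat t_e = P × Ω / (0.6 F_EXX × L) = 91.8 × 2.0 / (0.6 × 100 × 19) = 0.1611 in.
Required leg w = t_e / 0.707 = 0.2278 in → use 1/4 in.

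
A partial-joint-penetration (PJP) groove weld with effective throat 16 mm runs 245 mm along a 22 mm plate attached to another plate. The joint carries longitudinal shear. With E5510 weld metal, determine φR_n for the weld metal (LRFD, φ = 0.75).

E55XX → F_EXX = 550 MPa.
Effective throat (given) t_e = 16 mm.
A_we = 16 × 245 = 3920 mm².
F_nw = 0.6 F_EXX = 330 MPa.
φR_n = 0.75 × 330 × 3920 × 10⁻³ = 970.2 kN.

φR_n ≈ 970 kN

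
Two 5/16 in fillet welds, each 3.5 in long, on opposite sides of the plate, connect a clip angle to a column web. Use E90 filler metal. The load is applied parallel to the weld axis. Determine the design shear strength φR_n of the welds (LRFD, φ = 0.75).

E90XX → F_EXX = 90 ksi.
Effective throat t_e = 0.707 × 0.3125 = 0.2209 in.
Total length L = 7 in; A_we = 0.2209 × 7 = 1.547 in².
F_nw = 0.6 F_EXX = 0.6 × 90 = 54 ksi.
φR_n = 0.75 × 54 × 1.547 = 62.64 kip.

φR_n ≈ 62.6 kip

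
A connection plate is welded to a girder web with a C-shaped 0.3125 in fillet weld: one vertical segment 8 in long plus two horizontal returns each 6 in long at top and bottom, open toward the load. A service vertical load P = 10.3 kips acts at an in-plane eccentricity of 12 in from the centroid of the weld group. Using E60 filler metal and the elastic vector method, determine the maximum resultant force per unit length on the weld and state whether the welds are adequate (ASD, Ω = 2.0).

E60XX → F_EXX = 60 ksi.
Total weld length L_w = 20 in. Treat welds as unit-width lines.
Centroid: x̄ = 2×6×3 / 20 = 1.8 in from the vertical weld.
Polar moment about centroid: J = I_x + I_y = [8³/12 + 2×6×4²] + [8×1.8² + 2(6³/12 + 6×1.2²)] = 313.9 in³.
Direct shear f_v = P/L_w = 10.3 / 20 = 0.515 kip/in (vertical).
Torsion M = P·e = 10.3 × 12 = 123.6 kip·in.
Critical point at (x, y) = (4.2, 4) from centroid. f_tx = M·y/J = 1.575 kip/in; f_ty = M·x/J = 1.654 kip/in.
Resultant f_max = √[f_tx² + (f_v + f_ty)²] = √[1.575² + (0.515 + 1.654)²] = 2.681 kip/in.
Capacity per unit length: r_n/Ω = (1/2.0) × 0.6 × 60 × (0.707 × 0.3125) = 3.977 kip/in.
2.681 ≤ 3.977 → adequate.

f_max ≈ 2.68 kip/in; adequate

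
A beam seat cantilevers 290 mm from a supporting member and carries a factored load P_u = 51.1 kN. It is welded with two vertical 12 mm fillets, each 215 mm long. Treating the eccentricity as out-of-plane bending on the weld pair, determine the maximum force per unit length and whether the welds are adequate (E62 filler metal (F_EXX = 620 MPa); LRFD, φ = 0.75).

f_max ≈ 969 N/mm; adequate

L_w = 2 × 215 = 430 mm; section modulus (unit throat) S = 2 × L²/6 = 15410 mm².
Direct shear f_v = P/L_w = 51.1×10³/430 = 118.8 N/mm.
Moment M = P × e = 51.1×10³ × 290 = 14819000 N·mm; bending f_b = M/S = 961.8 N/mm.
f_max = √(f_v² + f_b²) = √(118.8² + 961.8²) = 969.1 N/mm.
φr_n = 0.75 × 0.6 × 620 × (0.707 × 12) = 2367 N/mm → adequate.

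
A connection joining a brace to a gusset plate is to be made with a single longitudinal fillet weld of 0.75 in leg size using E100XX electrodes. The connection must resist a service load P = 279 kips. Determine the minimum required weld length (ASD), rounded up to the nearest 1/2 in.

L = 18 in

E100XX → F_EXX = 100 ksi.
Throat t_e = 0.707 × 0.75 = 0.5302 in.
r_n/Ω = (0.6 × 100 × 0.5302) / 2.0 = 15.91 kip/in.
L_req = P / (r_n/Ω) = 279 / 15.91 = 17.54 in total.
Round up → use L = 18 in.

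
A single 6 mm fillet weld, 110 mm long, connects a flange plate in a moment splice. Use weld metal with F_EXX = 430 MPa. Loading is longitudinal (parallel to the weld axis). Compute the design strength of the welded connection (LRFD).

φR_n ≈ 90.3 kN

Effective throat t_e = 0.707 × 6 = 4.242 mm.
Total length L = 110 mm; A_we = 4.242 × 110 = 466.6 mm².
F_nw = 0.6 F_EXX = 0.6 × 430 = 258 MPa.
φR_n = 0.75 × 258 × 466.6 × 10⁻³ = 90.29 kN.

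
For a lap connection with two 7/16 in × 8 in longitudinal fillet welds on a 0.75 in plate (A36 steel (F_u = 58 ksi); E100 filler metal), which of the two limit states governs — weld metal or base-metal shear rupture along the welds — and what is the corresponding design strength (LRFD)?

E100XX → F_EXX = 100 ksi.
t_e = 0.707 × 0.4375 = 0.3093 in; L = 16 in.
Weld metal: φR_n = 0.75 × 0.6 × 100 × 0.3093 × 16 = 222.7 kip.
Base metal (shear rupture): φR_n = 0.75 × 0.6 × 58 × 0.75 × 16 = 313.2 kip.
Governing: weld metal.

φR_n ≈ 223 kip (weld metal governs)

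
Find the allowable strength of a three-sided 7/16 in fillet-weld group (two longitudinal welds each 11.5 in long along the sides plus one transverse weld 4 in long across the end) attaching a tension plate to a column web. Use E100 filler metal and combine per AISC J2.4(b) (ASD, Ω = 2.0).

E100XX → F_EXX = 100 ksi.
t_e = 0.707 × 0.4375 = 0.3093 in.
R_nwl = 0.6 × 100 × 0.3093 × 23 = 426.9 kips (longitudinal, 2 welds).
R_nwt = 0.6 × 100 × 0.3093 × 4 = 74.23 kips (transverse, base value).
(i) R_nwl + R_nwt = 501.1 kips; (ii) 0.85 R_nwl + 1.5 R_nwt = 474.2 kips.
R_n = max = 501.1 kips [governs: (i)]; R_n/Ω = 250.5 kips.

R_n/Ω ≈ 251 kips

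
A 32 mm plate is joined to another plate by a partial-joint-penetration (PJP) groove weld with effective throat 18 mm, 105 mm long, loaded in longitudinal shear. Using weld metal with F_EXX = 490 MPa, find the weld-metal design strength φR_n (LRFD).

φR_n ≈ 417 kN

Effective throat (given) t_e = 18 mm.
A_we = 18 × 105 = 1890 mm².
F_nw = 0.6 F_EXX = 294 MPa.
φR_n = 0.75 × 294 × 1890 × 10⁻³ = 416.7 kN.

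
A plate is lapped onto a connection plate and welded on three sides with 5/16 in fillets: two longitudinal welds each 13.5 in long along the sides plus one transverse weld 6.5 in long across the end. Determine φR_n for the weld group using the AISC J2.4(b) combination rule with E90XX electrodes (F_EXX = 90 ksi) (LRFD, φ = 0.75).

t_e = 0.707 × 0.3125 = 0.2209 in.
R_nwl = 0.6 × 90 × 0.2209 × 27 = 322.1 kips (longitudinal, 2 welds).
R_nwt = 0.6 × 90 × 0.2209 × 6.5 = 77.55 kips (transverse, base value).
(i) R_nwl + R_nwt = 399.7 kips; (ii) 0.85 R_nwl + 1.5 R_nwt = 390.1 kips.
R_n = max = 399.7 kips [governs: (i)]; φR_n = 299.8 kips.

φR_n ≈ 300 kips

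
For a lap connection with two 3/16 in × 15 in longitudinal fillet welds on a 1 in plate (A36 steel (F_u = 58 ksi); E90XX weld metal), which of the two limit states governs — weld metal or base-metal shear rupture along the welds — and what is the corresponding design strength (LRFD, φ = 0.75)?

E90XX → F_EXX = 90 ksi.
t_e = 0.707 × 0.1875 = 0.1326 in; L = 30 in.
Weld metal: φR_n = 0.75 × 0.6 × 90 × 0.1326 × 30 = 161.1 kip.
Base metal (shear rupture): φR_n = 0.75 × 0.6 × 58 × 1 × 30 = 783 kip.
Governing: weld metal.

φR_n ≈ 161 kip (weld metal governs)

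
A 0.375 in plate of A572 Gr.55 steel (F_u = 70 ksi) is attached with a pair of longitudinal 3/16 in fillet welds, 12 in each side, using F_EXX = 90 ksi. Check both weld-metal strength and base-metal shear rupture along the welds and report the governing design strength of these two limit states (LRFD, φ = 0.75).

t_e = 0.707 × 0.1875 = 0.1326 in; L = 24 in.
Weld metal: φR_n = 0.75 × 0.6 × 90 × 0.1326 × 24 = 128.9 kip.
Base metal (shear rupture): φR_n = 0.75 × 0.6 × 70 × 0.375 × 24 = 283.5 kip.
Governing: weld metal.

φR_n ≈ 129 kip (weld metal governs)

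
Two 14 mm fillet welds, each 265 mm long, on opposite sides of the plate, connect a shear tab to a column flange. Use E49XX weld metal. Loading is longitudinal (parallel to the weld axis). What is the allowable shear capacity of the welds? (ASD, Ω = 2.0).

R_n/Ω ≈ 771 kN

E49XX → F_EXX = 490 MPa.
Effective throat t_e = 0.707 × 14 = 9.898 mm.
Total length L = 530 mm; A_we = 9.898 × 530 = 5246 mm².
F_nw = 0.6 F_EXX = 0.6 × 490 = 294 MPa.
R_n = 294 × 5246 × 10⁻³ = 1542 kN; R_n/Ω = 1542/2.0 = 771.2 kN.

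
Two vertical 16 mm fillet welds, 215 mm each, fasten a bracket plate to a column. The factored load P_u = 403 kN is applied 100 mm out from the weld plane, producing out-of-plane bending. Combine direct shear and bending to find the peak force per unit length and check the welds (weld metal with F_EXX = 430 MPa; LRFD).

L_w = 2 × 215 = 430 mm; section modulus (unit throat) S = 2 × L²/6 = 15410 mm².
Direct shear f_v = P/L_w = 403×10³/430 = 937.2 N/mm.
Moment M = P × e = 403×10³ × 100 = 40300000 N·mm; bending f_b = M/S = 2615 N/mm.
f_max = √(f_v² + f_b²) = √(937.2² + 2615²) = 2778 N/mm.
φr_n = 0.75 × 0.6 × 430 × (0.707 × 16) = 2189 N/mm → NOT adequate.

f_max ≈ 2780 N/mm; NOT adequate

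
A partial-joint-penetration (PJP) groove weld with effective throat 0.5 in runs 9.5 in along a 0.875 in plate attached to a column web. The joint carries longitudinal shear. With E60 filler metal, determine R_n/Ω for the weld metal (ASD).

R_n/Ω ≈ 85.5 kip

E60XX → F_EXX = 60 ksi.
Effective throat (given) t_e = 0.5 in.
A_we = 0.5 × 9.5 = 4.75 in².
F_nw = 0.6 F_EXX = 36 ksi.
R_n/Ω = (36 × 4.75) / 2.0 = 85.5 kip.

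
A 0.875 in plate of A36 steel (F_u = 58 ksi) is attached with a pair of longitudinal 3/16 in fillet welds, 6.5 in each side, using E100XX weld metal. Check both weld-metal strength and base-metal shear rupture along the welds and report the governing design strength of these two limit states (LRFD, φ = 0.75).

φR_n ≈ 77.5 kip (weld metal governs)

E100XX → F_EXX = 100 ksi.
t_e = 0.707 × 0.1875 = 0.1326 in; L = 13 in.
Weld metal: φR_n = 0.75 × 0.6 × 100 × 0.1326 × 13 = 77.55 kip.
Base metal (shear rupture): φR_n = 0.75 × 0.6 × 58 × 0.875 × 13 = 296.9 kip.
Governing: weld metal.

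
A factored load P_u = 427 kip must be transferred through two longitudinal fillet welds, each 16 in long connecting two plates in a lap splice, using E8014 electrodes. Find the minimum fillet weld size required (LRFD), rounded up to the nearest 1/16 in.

w = 9/16 in

E80XX → F_EXX = 80 ksi.
Total weld length L = 32 in.
Required throat t_e = P_u / (φ × 0.6 F_EXX × L) = 427 / (0.75 × 0.6 × 80 × 32) = 0.3707 in.
Required leg w = t_e / 0.707 = 0.5243 in → use 9/16 in.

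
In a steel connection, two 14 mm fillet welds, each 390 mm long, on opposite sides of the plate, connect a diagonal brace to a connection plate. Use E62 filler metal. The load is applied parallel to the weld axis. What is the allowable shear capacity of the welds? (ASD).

E62XX → F_EXX = 620 MPa.
Effective throat t_e = 0.707 × 14 = 9.898 mm.
Total length L = 780 mm; A_we = 9.898 × 780 = 7720 mm².
F_nw = 0.6 F_EXX = 0.6 × 620 = 372 MPa.
R_n = 372 × 7720 × 10⁻³ = 2872 kN; R_n/Ω = 2872/2.0 = 1436 kN.

R_n/Ω ≈ 1440 kN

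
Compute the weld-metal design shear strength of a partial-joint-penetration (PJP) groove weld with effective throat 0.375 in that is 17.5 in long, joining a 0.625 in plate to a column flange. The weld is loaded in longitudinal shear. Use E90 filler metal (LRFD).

φR_n ≈ 266 kip

E90XX → F_EXX = 90 ksi.
Effective throat (given) t_e = 0.375 in.
A_we = 0.375 × 17.5 = 6.562 in².
F_nw = 0.6 F_EXX = 54 ksi.
φR_n = 0.75 × 54 × 6.562 = 265.8 kip.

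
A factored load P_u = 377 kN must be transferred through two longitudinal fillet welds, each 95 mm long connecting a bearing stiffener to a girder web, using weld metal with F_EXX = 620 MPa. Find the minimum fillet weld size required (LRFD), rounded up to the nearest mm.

w = 11 mm

Total weld length L = 190 mm.
Required throat t_e = P_u / (φ × 0.6 F_EXX × L) = 377 / (0.75 × 0.6 × 620 × 190 × 10⁻³) = 7.112 mm.
Required leg w = t_e / 0.707 = 10.06 mm → use 11 mm.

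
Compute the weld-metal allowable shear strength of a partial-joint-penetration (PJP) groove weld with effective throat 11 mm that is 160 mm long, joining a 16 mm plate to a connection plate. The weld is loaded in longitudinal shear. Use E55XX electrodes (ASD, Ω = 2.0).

R_n/Ω ≈ 290 kN

E55XX → F_EXX = 550 MPa.
Effective throat (given) t_e = 11 mm.
A_we = 11 × 160 = 1760 mm².
F_nw = 0.6 F_EXX = 330 MPa.
R_n/Ω = (330 × 1760) / 2.0 × 10⁻³ = 290.4 kN.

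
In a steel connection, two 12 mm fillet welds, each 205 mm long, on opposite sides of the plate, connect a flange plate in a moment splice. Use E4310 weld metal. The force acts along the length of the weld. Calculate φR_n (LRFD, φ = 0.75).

φR_n ≈ 673 kN

E43XX → F_EXX = 430 MPa.
Effective throat t_e = 0.707 × 12 = 8.484 mm.
Total length L = 410 mm; A_we = 8.484 × 410 = 3478 mm².
F_nw = 0.6 F_EXX = 0.6 × 430 = 258 MPa.
φR_n = 0.75 × 258 × 3478 × 10⁻³ = 673.1 kN.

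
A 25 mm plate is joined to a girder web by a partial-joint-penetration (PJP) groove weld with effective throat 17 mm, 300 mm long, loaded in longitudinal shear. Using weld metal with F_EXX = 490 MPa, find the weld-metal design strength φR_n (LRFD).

Effective throat (given) t_e = 17 mm.
A_we = 17 × 300 = 5100 mm².
F_nw = 0.6 F_EXX = 294 MPa.
φR_n = 0.75 × 294 × 5100 × 10⁻³ = 1125 kN.

φR_n ≈ 1120 kN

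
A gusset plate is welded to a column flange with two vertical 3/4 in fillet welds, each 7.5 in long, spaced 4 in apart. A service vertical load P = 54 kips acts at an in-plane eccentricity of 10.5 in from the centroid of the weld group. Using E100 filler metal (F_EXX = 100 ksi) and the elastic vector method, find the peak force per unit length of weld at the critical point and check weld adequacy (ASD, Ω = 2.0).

Total weld length L_w = 15 in. Treat welds as unit-width lines.
Polar moment about centroid: J = 2[d³/12 + d(b/2)²] = 2[7.5³/12 + 7.5×2²] = 130.3 in³.
Direct shear f_v = P/L_w = 54 / 15 = 3.6 kip/in (vertical).
Torsion M = P·e = 54 × 10.5 = 567 kip·in.
Critical point at (x, y) = (2, 3.75) from centroid. f_tx = M·y/J = 16.32 kip/in; f_ty = M·x/J = 8.702 kip/in.
Resultant f_max = √[f_tx² + (f_v + f_ty)²] = √[16.32² + (3.6 + 8.702)²] = 20.43 kip/in.
Capacity per unit length: r_n/Ω = (1/2.0) × 0.6 × 100 × (0.707 × 0.75) = 15.91 kip/in.
20.43 > 15.91 → NOT adequate.

f_max ≈ 20.4 kip/in; NOT adequate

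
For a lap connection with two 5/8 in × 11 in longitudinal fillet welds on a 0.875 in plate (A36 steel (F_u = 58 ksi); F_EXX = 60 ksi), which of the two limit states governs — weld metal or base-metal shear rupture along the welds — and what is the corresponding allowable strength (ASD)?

R_n/Ω ≈ 175 kip (weld metal governs)

t_e = 0.707 × 0.625 = 0.4419 in; L = 22 in.
Weld metal: R_n/Ω = (1/2.0) × 0.6 × 60 × 0.4419 × 22 = 175 kip.
Base metal (shear rupture): R_n/Ω = (1/2.0) × 0.6 × 58 × 0.875 × 22 = 334.9 kip.
Governing: weld metal.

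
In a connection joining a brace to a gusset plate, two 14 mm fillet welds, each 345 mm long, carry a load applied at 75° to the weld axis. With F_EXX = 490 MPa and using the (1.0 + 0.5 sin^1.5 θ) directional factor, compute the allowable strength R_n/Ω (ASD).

t_e = 0.707 × 14 = 9.898 mm; A_we = 9.898 × 690 = 6830 mm².
Directional factor: 1.0 + 0.5 sin^1.5(75°) = 1.475.
F_nw = 0.6 × 490 × 1.475 = 433.6 MPa.
R_n/Ω = (433.6 × 6830) / 2.0 × 10⁻³ = 1480 kN.

R_n/Ω ≈ 1480 kN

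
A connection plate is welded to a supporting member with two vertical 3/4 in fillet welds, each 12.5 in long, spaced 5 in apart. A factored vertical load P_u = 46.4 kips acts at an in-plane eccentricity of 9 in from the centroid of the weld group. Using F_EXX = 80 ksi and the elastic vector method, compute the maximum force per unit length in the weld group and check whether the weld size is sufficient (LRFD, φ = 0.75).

f_max ≈ 6.75 kip/in; adequate

Total weld length L_w = 25 in. Treat welds as unit-width lines.
Polar moment about centroid: J = 2[d³/12 + d(b/2)²] = 2[12.5³/12 + 12.5×2.5²] = 481.8 in³.
Direct shear f_v = P/L_w = 46.4 / 25 = 1.856 kip/in (vertical).
Torsion M = P·e = 46.4 × 9 = 417.6 kip·in.
Critical point at (x, y) = (2.5, 6.25) from centroid. f_tx = M·y/J = 5.418 kip/in; f_ty = M·x/J = 2.167 kip/in.
Resultant f_max = √[f_tx² + (f_v + f_ty)²] = √[5.418² + (1.856 + 2.167)²] = 6.748 kip/in.
Capacity per unit length: φr_n = 0.75 × 0.6 × 80 × (0.707 × 0.75) = 19.09 kip/in.
6.748 ≤ 19.09 → adequate.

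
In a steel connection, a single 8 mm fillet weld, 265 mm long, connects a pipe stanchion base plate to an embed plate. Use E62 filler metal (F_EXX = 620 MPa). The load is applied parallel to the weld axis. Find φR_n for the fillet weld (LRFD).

φR_n ≈ 418 kN

Effective throat t_e = 0.707 × 8 = 5.656 mm.
Total length L = 265 mm; A_we = 5.656 × 265 = 1499 mm².
F_nw = 0.6 F_EXX = 0.6 × 620 = 372 MPa.
φR_n = 0.75 × 372 × 1499 × 10⁻³ = 418.2 kN.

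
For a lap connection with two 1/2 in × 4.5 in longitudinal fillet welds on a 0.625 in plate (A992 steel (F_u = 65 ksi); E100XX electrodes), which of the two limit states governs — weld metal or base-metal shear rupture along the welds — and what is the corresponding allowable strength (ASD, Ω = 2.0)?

R_n/Ω ≈ 95.4 kips (weld metal governs)

E100XX → F_EXX = 100 ksi.
t_e = 0.707 × 0.5 = 0.3535 in; L = 9 in.
Weld metal: R_n/Ω = (1/2.0) × 0.6 × 100 × 0.3535 × 9 = 95.44 kips.
Base metal (shear rupture): R_n/Ω = (1/2.0) × 0.6 × 65 × 0.625 × 9 = 109.7 kips.
Governing: weld metal.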